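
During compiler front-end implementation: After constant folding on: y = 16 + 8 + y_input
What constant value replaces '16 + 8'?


Identifying constant sub-expression:
  Original: y = 16 + 8 + y_input
  16 and 8 are both compile-time constants
  Evaluating: 16 + 8 = 24
  After folding: y = 24 + y_input

24


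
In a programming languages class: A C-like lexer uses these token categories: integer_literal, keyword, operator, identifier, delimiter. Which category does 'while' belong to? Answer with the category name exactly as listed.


Token: 'while'
Checking categories:
  identifier: no
  integer_literal: no
  operator: no
  keyword: YES
  delimiter: no
Category: keyword

keyword


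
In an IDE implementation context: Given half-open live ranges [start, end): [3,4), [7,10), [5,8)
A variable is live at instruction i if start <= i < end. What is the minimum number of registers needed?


Live ranges:
  Var0: [3, 4)
  Var1: [7, 10)
  Var2: [5, 8)
Sweep-line events (position, delta, active):
  pos=3 start -> active=1
  pos=4 end -> active=0
  pos=5 start -> active=1
  pos=7 start -> active=2
  pos=8 end -> active=1
  pos=10 end -> active=0
Maximum simultaneous active: 2
Minimum registers needed: 2

2


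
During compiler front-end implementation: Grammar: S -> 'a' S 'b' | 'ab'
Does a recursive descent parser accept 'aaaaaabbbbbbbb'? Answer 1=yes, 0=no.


Grammar accepts strings of the form a^n b^n (n >= 1)
Word: 'aaaaaabbbbbbbb'
Counting: 6 a's and 8 b's
Check: 6 == 8? No
Mismatch: a-count != b-count
Rejected

0


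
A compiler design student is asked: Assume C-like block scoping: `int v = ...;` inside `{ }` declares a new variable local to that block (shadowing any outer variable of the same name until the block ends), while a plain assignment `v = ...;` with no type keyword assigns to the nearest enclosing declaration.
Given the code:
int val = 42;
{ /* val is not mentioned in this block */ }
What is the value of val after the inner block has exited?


Analyzing scoping rules:
Outer scope: declares val = 42
Inner block: val is neither redeclared nor assigned -> unchanged
After the block -> 42
Result: 42

42


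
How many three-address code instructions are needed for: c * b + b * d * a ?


Expression: c * b + b * d * a
Generating three-address code (respecting * over +/- precedence):
  Instruction 1: t1 = c * b
  Instruction 2: t2 = b * d
  Instruction 3: t3 = t2 * a
  Instruction 4: t4 = t1 + t3
Total instructions: 4

4


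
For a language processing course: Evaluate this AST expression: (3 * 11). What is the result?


Expression: (3 * 11)
Evaluating step by step:
  3 * 11 = 33
Result: 33

33


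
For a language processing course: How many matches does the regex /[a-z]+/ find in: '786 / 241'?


Pattern: /[a-z]+/ (identifiers)
Input: '786 / 241'
Scanning for matches:
Total matches: 0

0


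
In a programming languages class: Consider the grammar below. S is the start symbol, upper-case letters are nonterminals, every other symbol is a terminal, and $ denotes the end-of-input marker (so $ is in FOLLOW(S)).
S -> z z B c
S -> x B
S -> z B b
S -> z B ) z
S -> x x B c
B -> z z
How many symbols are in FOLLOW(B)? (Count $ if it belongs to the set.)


S is the start symbol and does not occur in any rule body, so FOLLOW(S) = {$}.
Examining every occurrence of B in a rule body:
  S -> z z B c : B is followed by terminal 'c' -> add 'c'
  S -> x B : B is at the right end -> add FOLLOW(S) = {$}
  S -> z B b : B is followed by terminal 'b' -> add 'b'
  S -> z B ) z : B is followed by terminal ')' -> add ')'
  S -> x x B c : B is followed by terminal 'c' -> add 'c' (already in the set)
  B -> z z : B does not occur in the body -> contributes nothing
FOLLOW(B) = {), b, c, $}
Count: 4

4


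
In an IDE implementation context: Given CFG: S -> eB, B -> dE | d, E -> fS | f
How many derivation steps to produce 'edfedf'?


Grammar: S -> eB, B -> dE | d, E -> fS | f
Deriving 'edfedf':
Step 1: S -> eB => eB
Step 2: B -> dE => edE
Step 3: E -> fS => edfS
Step 4: S -> eB => edfeB
Step 5: B -> dE => edfedE
Step 6: E -> f => edfedf
Total derivation steps: 6

6


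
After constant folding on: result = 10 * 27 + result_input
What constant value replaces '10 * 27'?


Identifying constant sub-expression:
  Original: result = 10 * 27 + result_input
  10 and 27 are both compile-time constants
  Evaluating: 10 * 27 = 270
  After folding: result = 270 + result_input

270


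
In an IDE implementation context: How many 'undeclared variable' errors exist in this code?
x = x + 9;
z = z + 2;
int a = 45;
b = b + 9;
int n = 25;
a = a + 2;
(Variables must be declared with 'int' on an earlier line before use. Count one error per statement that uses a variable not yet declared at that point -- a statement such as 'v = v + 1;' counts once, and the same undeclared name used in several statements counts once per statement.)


Scanning code line by line:
  Line 1: use 'x' -> ERROR (undeclared)
  Line 2: use 'z' -> ERROR (undeclared)
  Line 3: declare 'a' -> declared = ['a']
  Line 4: use 'b' -> ERROR (undeclared)
  Line 5: declare 'n' -> declared = ['a', 'n']
  Line 6: use 'a' -> OK (declared)
Total undeclared variable errors: 3

3


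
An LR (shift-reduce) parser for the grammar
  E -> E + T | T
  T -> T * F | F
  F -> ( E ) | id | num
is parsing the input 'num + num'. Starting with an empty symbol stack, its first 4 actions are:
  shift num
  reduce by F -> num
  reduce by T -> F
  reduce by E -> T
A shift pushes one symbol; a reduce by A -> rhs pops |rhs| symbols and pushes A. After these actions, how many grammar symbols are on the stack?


Tracking the symbol stack through each action:
  Action 1: shift 'num' : push -> stack = [num] (size 1)
  Action 2: reduce by F -> num : pop 1, push F -> stack = [F] (size 1)
  Action 3: reduce by T -> F : pop 1, push T -> stack = [T] (size 1)
  Action 4: reduce by E -> T : pop 1, push E -> stack = [E] (size 1)
Final stack size: 1

1


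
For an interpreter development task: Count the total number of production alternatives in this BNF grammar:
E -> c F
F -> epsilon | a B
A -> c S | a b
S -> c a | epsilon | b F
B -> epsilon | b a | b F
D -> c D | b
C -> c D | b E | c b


Counting alternatives per rule:
  E: 1 alternative(s)
  F: 2 alternative(s)
  A: 2 alternative(s)
  S: 3 alternative(s)
  B: 3 alternative(s)
  D: 2 alternative(s)
  C: 3 alternative(s)
Sum: 1 + 2 + 2 + 3 + 3 + 2 + 3 = 16

16


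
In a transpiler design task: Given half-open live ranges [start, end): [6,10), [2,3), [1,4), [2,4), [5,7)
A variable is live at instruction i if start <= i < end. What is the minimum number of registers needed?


Live ranges:
  Var0: [6, 10)
  Var1: [2, 3)
  Var2: [1, 4)
  Var3: [2, 4)
  Var4: [5, 7)
Sweep-line events (position, delta, active):
  pos=1 start -> active=1
  pos=2 start -> active=2
  pos=2 start -> active=3
  pos=3 end -> active=2
  pos=4 end -> active=1
  pos=4 end -> active=0
  pos=5 start -> active=1
  pos=6 start -> active=2
  pos=7 end -> active=1
  pos=10 end -> active=0
Maximum simultaneous active: 3
Minimum registers needed: 3

3


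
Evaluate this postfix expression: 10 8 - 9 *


Processing tokens left to right:
Push 10, Push 8
Pop 10 and 8, compute 10 - 8 = 2, push 2
Push 9
Pop 2 and 9, compute 2 * 9 = 18, push 18
Stack result: 18

18


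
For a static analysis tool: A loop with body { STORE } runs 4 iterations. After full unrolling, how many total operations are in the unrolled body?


Loop body operations: STORE (1 op per iteration)
Unrolling 4 iterations:
  Iteration 1: STORE (1 ops)
  Iteration 2: STORE (1 ops)
  Iteration 3: STORE (1 ops)
  Iteration 4: STORE (1 ops)
Total: 4 iterations * 1 ops/iter = 4 operations

4


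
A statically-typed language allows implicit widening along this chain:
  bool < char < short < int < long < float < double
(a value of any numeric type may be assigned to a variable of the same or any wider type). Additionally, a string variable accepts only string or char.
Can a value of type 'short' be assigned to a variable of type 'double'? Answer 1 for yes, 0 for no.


Target variable type: double
Source value type: short
Numeric ranks: short=2, double=6
Widening allowed iff rank(source) <= rank(target): 2 <= 6? Yes
Result: 1

1


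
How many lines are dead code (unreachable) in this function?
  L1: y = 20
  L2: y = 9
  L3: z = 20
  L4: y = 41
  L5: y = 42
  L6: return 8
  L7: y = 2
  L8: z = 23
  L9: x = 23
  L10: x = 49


Analyzing control flow:
  L1: reachable (before return)
  L2: reachable (before return)
  L3: reachable (before return)
  L4: reachable (before return)
  L5: reachable (before return)
  L6: reachable (return statement)
  L7: DEAD (after return at L6)
  L8: DEAD (after return at L6)
  L9: DEAD (after return at L6)
  L10: DEAD (after return at L6)
Return at L6, total lines = 10
Dead lines: L7 through L10
Count: 4

4


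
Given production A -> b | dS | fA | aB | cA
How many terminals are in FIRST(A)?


Production: A -> b | dS | fA | aB | cA
Examining each alternative for leading terminals:
  A -> b : first terminal = 'b'
  A -> dS : first terminal = 'd'
  A -> fA : first terminal = 'f'
  A -> aB : first terminal = 'a'
  A -> cA : first terminal = 'c'
FIRST(A) = {a, b, c, d, f}
Count: 5

5


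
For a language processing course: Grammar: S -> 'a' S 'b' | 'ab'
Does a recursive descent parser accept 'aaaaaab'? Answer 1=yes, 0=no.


Grammar accepts strings of the form a^n b^n (n >= 1)
Word: 'aaaaaab'
Counting: 6 a's and 1 b's
Check: 6 == 1? No
Mismatch: a-count != b-count
Rejected

0


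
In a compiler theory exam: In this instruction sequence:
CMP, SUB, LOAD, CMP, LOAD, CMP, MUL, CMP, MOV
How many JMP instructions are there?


Scanning instruction sequence for JMP:
  Position 1: CMP
  Position 2: SUB
  Position 3: LOAD
  Position 4: CMP
  Position 5: LOAD
  Position 6: CMP
  Position 7: MUL
  Position 8: CMP
  Position 9: MOV
Matches at positions: []
Total JMP count: 0

0


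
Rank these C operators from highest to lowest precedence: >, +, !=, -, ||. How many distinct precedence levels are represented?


Looking up precedence for each operator:
  > -> precedence 4
  + -> precedence 5
  != -> precedence 3
  - -> precedence 5
  || -> precedence 1
Sorted highest to lowest: +, -, >, !=, ||
Distinct precedence values: [5, 4, 3, 1]
Number of distinct levels: 4

4


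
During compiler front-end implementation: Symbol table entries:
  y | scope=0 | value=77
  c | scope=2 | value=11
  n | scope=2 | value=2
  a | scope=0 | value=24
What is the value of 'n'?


Searching symbol table for 'n':
  y | scope=0 | value=77
  c | scope=2 | value=11
  n | scope=2 | value=2 <- MATCH
  a | scope=0 | value=24
Found 'n' at scope 2 with value 2

2


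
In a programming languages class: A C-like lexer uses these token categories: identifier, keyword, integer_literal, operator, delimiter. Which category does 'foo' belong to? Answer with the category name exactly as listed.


Token: 'foo'
Checking categories:
  identifier: YES
  integer_literal: no
  operator: no
  keyword: no
  delimiter: no
Category: identifier

identifier


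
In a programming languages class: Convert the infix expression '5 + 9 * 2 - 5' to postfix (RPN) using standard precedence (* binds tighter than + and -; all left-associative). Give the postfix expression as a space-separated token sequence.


Applying the shunting-yard algorithm:
  Operand 5 -> output
  Push '+' onto operator stack -> op-stack: [+]
  Operand 9 -> output
  Push '*' onto operator stack -> op-stack: [+, *]
  Operand 2 -> output
  See '-' (prec 1); top '*' (prec 2) >= it -> pop '*' to output
  See '-' (prec 1); top '+' (prec 1) >= it -> pop '+' to output
  Push '-' onto operator stack -> op-stack: [-]
  Operand 5 -> output
  End of input: pop '-' to output
Postfix result: 5 9 2 * + 5 -

5 9 2 * + 5 -


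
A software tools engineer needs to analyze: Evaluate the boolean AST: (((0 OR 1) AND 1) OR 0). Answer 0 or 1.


Step 1: Evaluate inner node
  0 OR 1 = 1
Step 2: Evaluate next node
  1 AND 1 = 1
Step 3: Evaluate root node
  1 OR 0 = 1

1


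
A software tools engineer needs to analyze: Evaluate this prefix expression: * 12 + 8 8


Parsing prefix expression: * 12 + 8 8
Step 1: Innermost operation '+ 8 8'
  8 + 8 = 16
Step 2: Outer operation '* 12 [16]'
  12 * 16 = 192

192


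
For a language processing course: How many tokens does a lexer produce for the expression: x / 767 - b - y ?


Scanning 'x / 767 - b - y'
Token 1: 'x' -> identifier
Token 2: '/' -> operator
Token 3: '767' -> integer_literal
Token 4: '-' -> operator
Token 5: 'b' -> identifier
Token 6: '-' -> operator
Token 7: 'y' -> identifier
Total tokens: 7

7


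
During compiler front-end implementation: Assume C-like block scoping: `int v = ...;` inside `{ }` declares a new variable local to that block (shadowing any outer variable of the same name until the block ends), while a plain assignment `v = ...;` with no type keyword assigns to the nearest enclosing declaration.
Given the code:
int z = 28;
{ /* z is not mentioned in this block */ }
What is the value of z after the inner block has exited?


Analyzing scoping rules:
Outer scope: declares z = 28
Inner block: z is neither redeclared nor assigned -> unchanged
After the block -> 28
Result: 28

28


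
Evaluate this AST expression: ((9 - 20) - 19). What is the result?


Expression: ((9 - 20) - 19)
Evaluating step by step:
  9 - 20 = -11
  -11 - 19 = -30
Result: -30

-30


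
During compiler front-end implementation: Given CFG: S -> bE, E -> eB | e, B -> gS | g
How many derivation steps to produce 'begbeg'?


Grammar: S -> bE, E -> eB | e, B -> gS | g
Deriving 'begbeg':
Step 1: S -> bE => bE
Step 2: E -> eB => beB
Step 3: B -> gS => begS
Step 4: S -> bE => begbE
Step 5: E -> eB => begbeB
Step 6: B -> g => begbeg
Total derivation steps: 6

6


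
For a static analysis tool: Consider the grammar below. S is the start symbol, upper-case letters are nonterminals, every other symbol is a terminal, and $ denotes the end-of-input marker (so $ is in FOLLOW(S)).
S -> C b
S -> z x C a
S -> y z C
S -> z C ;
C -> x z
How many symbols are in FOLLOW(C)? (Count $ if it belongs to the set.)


S is the start symbol and does not occur in any rule body, so FOLLOW(S) = {$}.
Examining every occurrence of C in a rule body:
  S -> C b : C is followed by terminal 'b' -> add 'b'
  S -> z x C a : C is followed by terminal 'a' -> add 'a'
  S -> y z C : C is at the right end -> add FOLLOW(S) = {$}
  S -> z C ; : C is followed by terminal ';' -> add ';'
  C -> x z : C does not occur in the body -> contributes nothing
FOLLOW(C) = {;, a, b, $}
Count: 4

4


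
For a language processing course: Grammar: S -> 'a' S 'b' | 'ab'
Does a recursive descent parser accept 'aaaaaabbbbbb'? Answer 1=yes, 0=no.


Grammar accepts strings of the form a^n b^n (n >= 1)
Word: 'aaaaaabbbbbb'
Counting: 6 a's and 6 b's
Check: 6 == 6? Yes
Derivation (S -> aSb applied 5 time(s), then S -> ab): S => aSb => aaSbb => aaaSbbb => aaaaSbbbb => aaaaaSbbbbb => aaaaaabbbbbb
Accepted

1


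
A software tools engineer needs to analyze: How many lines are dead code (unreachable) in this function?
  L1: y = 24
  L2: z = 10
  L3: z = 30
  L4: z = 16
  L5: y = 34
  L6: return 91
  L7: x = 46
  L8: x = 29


Analyzing control flow:
  L1: reachable (before return)
  L2: reachable (before return)
  L3: reachable (before return)
  L4: reachable (before return)
  L5: reachable (before return)
  L6: reachable (return statement)
  L7: DEAD (after return at L6)
  L8: DEAD (after return at L6)
Return at L6, total lines = 8
Dead lines: L7 through L8
Count: 2

2


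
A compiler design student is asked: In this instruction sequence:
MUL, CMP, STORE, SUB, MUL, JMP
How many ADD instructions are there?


Scanning instruction sequence for ADD:
  Position 1: MUL
  Position 2: CMP
  Position 3: STORE
  Position 4: SUB
  Position 5: MUL
  Position 6: JMP
Matches at positions: []
Total ADD count: 0

0


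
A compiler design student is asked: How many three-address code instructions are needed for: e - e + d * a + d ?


Expression: e - e + d * a + d
Generating three-address code (respecting * over +/- precedence):
  Instruction 1: t1 = d * a
  Instruction 2: t2 = e - e
  Instruction 3: t3 = t2 + t1
  Instruction 4: t4 = t3 + d
Total instructions: 4

4


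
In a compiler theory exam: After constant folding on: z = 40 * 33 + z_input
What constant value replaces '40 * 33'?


Identifying constant sub-expression:
  Original: z = 40 * 33 + z_input
  40 and 33 are both compile-time constants
  Evaluating: 40 * 33 = 1320
  After folding: z = 1320 + z_input

1320


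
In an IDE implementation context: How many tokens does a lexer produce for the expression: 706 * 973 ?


Scanning '706 * 973'
Token 1: '706' -> integer_literal
Token 2: '*' -> operator
Token 3: '973' -> integer_literal
Total tokens: 3

3


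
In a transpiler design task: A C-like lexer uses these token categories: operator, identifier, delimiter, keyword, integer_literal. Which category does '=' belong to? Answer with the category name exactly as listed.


Token: '='
Checking categories:
  identifier: no
  integer_literal: no
  operator: YES
  keyword: no
  delimiter: no
Category: operator

operator


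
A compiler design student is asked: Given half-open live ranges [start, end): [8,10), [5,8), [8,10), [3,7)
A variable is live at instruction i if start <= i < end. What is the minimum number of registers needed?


Live ranges:
  Var0: [8, 10)
  Var1: [5, 8)
  Var2: [8, 10)
  Var3: [3, 7)
Sweep-line events (position, delta, active):
  pos=3 start -> active=1
  pos=5 start -> active=2
  pos=7 end -> active=1
  pos=8 end -> active=0
  pos=8 start -> active=1
  pos=8 start -> active=2
  pos=10 end -> active=1
  pos=10 end -> active=0
Maximum simultaneous active: 2
Minimum registers needed: 2

2


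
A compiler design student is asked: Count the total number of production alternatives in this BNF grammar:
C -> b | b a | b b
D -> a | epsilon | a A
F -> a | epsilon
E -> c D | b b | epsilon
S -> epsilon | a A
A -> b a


Counting alternatives per rule:
  C: 3 alternative(s)
  D: 3 alternative(s)
  F: 2 alternative(s)
  E: 3 alternative(s)
  S: 2 alternative(s)
  A: 1 alternative(s)
Sum: 3 + 3 + 2 + 3 + 2 + 1 = 14

14


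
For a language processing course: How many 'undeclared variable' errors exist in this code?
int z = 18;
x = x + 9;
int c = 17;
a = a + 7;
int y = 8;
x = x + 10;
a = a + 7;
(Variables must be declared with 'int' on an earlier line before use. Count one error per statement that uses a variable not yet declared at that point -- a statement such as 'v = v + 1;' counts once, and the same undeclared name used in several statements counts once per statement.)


Scanning code line by line:
  Line 1: declare 'z' -> declared = ['z']
  Line 2: use 'x' -> ERROR (undeclared)
  Line 3: declare 'c' -> declared = ['c', 'z']
  Line 4: use 'a' -> ERROR (undeclared)
  Line 5: declare 'y' -> declared = ['c', 'y', 'z']
  Line 6: use 'x' -> ERROR (undeclared)
  Line 7: use 'a' -> ERROR (undeclared)
Total undeclared variable errors: 4

4


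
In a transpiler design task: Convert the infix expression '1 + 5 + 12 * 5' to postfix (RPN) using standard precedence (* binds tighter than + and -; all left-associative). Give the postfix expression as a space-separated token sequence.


Applying the shunting-yard algorithm:
  Operand 1 -> output
  Push '+' onto operator stack -> op-stack: [+]
  Operand 5 -> output
  See '+' (prec 1); top '+' (prec 1) >= it -> pop '+' to output
  Push '+' onto operator stack -> op-stack: [+]
  Operand 12 -> output
  Push '*' onto operator stack -> op-stack: [+, *]
  Operand 5 -> output
  End of input: pop '*' to output
  End of input: pop '+' to output
Postfix result: 1 5 + 12 5 * +

1 5 + 12 5 * +


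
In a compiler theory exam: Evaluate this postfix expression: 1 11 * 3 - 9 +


Processing tokens left to right:
Push 1, Push 11
Pop 1 and 11, compute 1 * 11 = 11, push 11
Push 3
Pop 11 and 3, compute 11 - 3 = 8, push 8
Push 9
Pop 8 and 9, compute 8 + 9 = 17, push 17
Stack result: 17

17


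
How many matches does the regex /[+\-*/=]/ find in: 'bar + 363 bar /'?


Pattern: /[+\-*/=]/ (operators)
Input: 'bar + 363 bar /'
Scanning for matches:
  Match 1: '+'
  Match 2: '/'
Total matches: 2

2


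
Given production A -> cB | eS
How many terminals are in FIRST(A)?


Production: A -> cB | eS
Examining each alternative for leading terminals:
  A -> cB : first terminal = 'c'
  A -> eS : first terminal = 'e'
FIRST(A) = {c, e}
Count: 2

2


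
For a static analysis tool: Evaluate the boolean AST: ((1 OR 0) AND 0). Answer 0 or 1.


Step 1: Evaluate inner node
  1 OR 0 = 1
Step 2: Evaluate root node
  1 AND 0 = 0

0


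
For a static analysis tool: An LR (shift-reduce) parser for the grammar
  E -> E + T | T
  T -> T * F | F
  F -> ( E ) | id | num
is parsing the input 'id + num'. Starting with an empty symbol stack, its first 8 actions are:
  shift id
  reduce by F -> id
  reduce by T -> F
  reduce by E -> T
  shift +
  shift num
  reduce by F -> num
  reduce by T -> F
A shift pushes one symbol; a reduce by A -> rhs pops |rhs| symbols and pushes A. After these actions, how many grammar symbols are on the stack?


Tracking the symbol stack through each action:
  Action 1: shift 'id' : push -> stack = [id] (size 1)
  Action 2: reduce by F -> id : pop 1, push F -> stack = [F] (size 1)
  Action 3: reduce by T -> F : pop 1, push T -> stack = [T] (size 1)
  Action 4: reduce by E -> T : pop 1, push E -> stack = [E] (size 1)
  Action 5: shift '+' : push -> stack = [E, +] (size 2)
  Action 6: shift 'num' : push -> stack = [E, +, num] (size 3)
  Action 7: reduce by F -> num : pop 1, push F -> stack = [E, +, F] (size 3)
  Action 8: reduce by T -> F : pop 1, push T -> stack = [E, +, T] (size 3)
Final stack size: 3

3


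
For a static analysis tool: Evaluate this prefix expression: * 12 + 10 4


Parsing prefix expression: * 12 + 10 4
Step 1: Innermost operation '+ 10 4'
  10 + 4 = 14
Step 2: Outer operation '* 12 [14]'
  12 * 14 = 168

168


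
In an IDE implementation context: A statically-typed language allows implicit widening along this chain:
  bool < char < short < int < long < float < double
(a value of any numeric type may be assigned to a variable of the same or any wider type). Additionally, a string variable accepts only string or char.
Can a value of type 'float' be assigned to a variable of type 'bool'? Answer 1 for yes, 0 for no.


Target variable type: bool
Source value type: float
Numeric ranks: float=5, bool=0
Widening allowed iff rank(source) <= rank(target): 5 <= 0? No
Result: 0

0


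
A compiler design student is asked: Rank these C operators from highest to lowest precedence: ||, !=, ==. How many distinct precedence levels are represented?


Looking up precedence for each operator:
  || -> precedence 1
  != -> precedence 3
  == -> precedence 3
Sorted highest to lowest: !=, ==, ||
Distinct precedence values: [3, 1]
Number of distinct levels: 2

2


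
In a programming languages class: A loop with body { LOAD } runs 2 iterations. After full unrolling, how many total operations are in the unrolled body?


Loop body operations: LOAD (1 op per iteration)
Unrolling 2 iterations:
  Iteration 1: LOAD (1 ops)
  Iteration 2: LOAD (1 ops)
Total: 2 iterations * 1 ops/iter = 2 operations

2


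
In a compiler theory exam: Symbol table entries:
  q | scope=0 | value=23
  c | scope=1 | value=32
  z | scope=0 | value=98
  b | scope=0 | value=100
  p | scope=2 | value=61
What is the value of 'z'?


Searching symbol table for 'z':
  q | scope=0 | value=23
  c | scope=1 | value=32
  z | scope=0 | value=98 <- MATCH
  b | scope=0 | value=100
  p | scope=2 | value=61
Found 'z' at scope 0 with value 98

98


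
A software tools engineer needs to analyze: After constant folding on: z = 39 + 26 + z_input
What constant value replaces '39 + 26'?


Identifying constant sub-expression:
  Original: z = 39 + 26 + z_input
  39 and 26 are both compile-time constants
  Evaluating: 39 + 26 = 65
  After folding: z = 65 + z_input

65


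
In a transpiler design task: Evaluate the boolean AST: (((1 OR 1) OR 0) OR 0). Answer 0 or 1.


Step 1: Evaluate inner node
  1 OR 1 = 1
Step 2: Evaluate next node
  1 OR 0 = 1
Step 3: Evaluate root node
  1 OR 0 = 1

1


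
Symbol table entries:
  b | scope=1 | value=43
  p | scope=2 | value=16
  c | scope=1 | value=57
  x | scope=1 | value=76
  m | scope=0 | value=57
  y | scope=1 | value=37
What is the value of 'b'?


Searching symbol table for 'b':
  b | scope=1 | value=43 <- MATCH
  p | scope=2 | value=16
  c | scope=1 | value=57
  x | scope=1 | value=76
  m | scope=0 | value=57
  y | scope=1 | value=37
Found 'b' at scope 1 with value 43

43


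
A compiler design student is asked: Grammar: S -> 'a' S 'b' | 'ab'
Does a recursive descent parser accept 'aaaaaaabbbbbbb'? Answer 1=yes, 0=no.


Grammar accepts strings of the form a^n b^n (n >= 1)
Word: 'aaaaaaabbbbbbb'
Counting: 7 a's and 7 b's
Check: 7 == 7? Yes
Derivation (S -> aSb applied 6 time(s), then S -> ab): S => aSb => aaSbb => aaaSbbb => aaaaSbbbb => aaaaaSbbbbb => aaaaaaSbbbbbb => aaaaaaabbbbbbb
Accepted

1


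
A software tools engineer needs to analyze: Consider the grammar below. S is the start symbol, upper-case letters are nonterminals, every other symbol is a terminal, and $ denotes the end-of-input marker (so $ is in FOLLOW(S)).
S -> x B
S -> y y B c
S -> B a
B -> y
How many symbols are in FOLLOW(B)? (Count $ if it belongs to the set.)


S is the start symbol and does not occur in any rule body, so FOLLOW(S) = {$}.
Examining every occurrence of B in a rule body:
  S -> x B : B is at the right end -> add FOLLOW(S) = {$}
  S -> y y B c : B is followed by terminal 'c' -> add 'c'
  S -> B a : B is followed by terminal 'a' -> add 'a'
  B -> y : B does not occur in the body -> contributes nothing
FOLLOW(B) = {a, c, $}
Count: 3

3


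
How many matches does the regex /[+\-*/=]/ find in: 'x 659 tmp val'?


Pattern: /[+\-*/=]/ (operators)
Input: 'x 659 tmp val'
Scanning for matches:
Total matches: 0

0


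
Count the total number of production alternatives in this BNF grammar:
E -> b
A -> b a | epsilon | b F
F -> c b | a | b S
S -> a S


Counting alternatives per rule:
  E: 1 alternative(s)
  A: 3 alternative(s)
  F: 3 alternative(s)
  S: 1 alternative(s)
Sum: 1 + 3 + 3 + 1 = 8

8


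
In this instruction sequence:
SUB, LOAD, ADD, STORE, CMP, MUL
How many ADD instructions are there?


Scanning instruction sequence for ADD:
  Position 1: SUB
  Position 2: LOAD
  Position 3: ADD <- MATCH
  Position 4: STORE
  Position 5: CMP
  Position 6: MUL
Matches at positions: [3]
Total ADD count: 1

1


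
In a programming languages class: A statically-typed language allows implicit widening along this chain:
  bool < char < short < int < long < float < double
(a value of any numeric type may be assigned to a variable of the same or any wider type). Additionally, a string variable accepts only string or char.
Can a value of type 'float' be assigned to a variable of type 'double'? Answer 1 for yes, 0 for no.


Target variable type: double
Source value type: float
Numeric ranks: float=5, double=6
Widening allowed iff rank(source) <= rank(target): 5 <= 6? Yes
Result: 1

1


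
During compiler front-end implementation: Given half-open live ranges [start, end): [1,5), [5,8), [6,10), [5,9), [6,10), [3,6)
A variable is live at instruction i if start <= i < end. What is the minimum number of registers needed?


Live ranges:
  Var0: [1, 5)
  Var1: [5, 8)
  Var2: [6, 10)
  Var3: [5, 9)
  Var4: [6, 10)
  Var5: [3, 6)
Sweep-line events (position, delta, active):
  pos=1 start -> active=1
  pos=3 start -> active=2
  pos=5 end -> active=1
  pos=5 start -> active=2
  pos=5 start -> active=3
  pos=6 end -> active=2
  pos=6 start -> active=3
  pos=6 start -> active=4
  pos=8 end -> active=3
  pos=9 end -> active=2
  pos=10 end -> active=1
  pos=10 end -> active=0
Maximum simultaneous active: 4
Minimum registers needed: 4

4


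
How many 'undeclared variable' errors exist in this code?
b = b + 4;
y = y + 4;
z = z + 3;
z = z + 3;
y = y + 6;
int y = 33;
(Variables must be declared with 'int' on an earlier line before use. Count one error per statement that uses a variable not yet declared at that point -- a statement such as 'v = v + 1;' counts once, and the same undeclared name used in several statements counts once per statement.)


Scanning code line by line:
  Line 1: use 'b' -> ERROR (undeclared)
  Line 2: use 'y' -> ERROR (undeclared)
  Line 3: use 'z' -> ERROR (undeclared)
  Line 4: use 'z' -> ERROR (undeclared)
  Line 5: use 'y' -> ERROR (undeclared)
  Line 6: declare 'y' -> declared = ['y']
Total undeclared variable errors: 5

5


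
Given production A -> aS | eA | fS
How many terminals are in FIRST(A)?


Production: A -> aS | eA | fS
Examining each alternative for leading terminals:
  A -> aS : first terminal = 'a'
  A -> eA : first terminal = 'e'
  A -> fS : first terminal = 'f'
FIRST(A) = {a, e, f}
Count: 3

3


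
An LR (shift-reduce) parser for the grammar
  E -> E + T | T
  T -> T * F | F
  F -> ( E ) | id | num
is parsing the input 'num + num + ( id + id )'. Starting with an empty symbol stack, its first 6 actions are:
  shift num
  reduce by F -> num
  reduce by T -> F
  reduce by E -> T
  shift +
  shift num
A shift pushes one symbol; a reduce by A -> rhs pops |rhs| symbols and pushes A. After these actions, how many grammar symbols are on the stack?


Tracking the symbol stack through each action:
  Action 1: shift 'num' : push -> stack = [num] (size 1)
  Action 2: reduce by F -> num : pop 1, push F -> stack = [F] (size 1)
  Action 3: reduce by T -> F : pop 1, push T -> stack = [T] (size 1)
  Action 4: reduce by E -> T : pop 1, push E -> stack = [E] (size 1)
  Action 5: shift '+' : push -> stack = [E, +] (size 2)
  Action 6: shift 'num' : push -> stack = [E, +, num] (size 3)
Final stack size: 3

3


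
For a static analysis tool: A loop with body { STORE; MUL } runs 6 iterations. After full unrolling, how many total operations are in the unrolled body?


Loop body operations: STORE, MUL (2 ops per iteration)
Unrolling 6 iterations:
  Iteration 1: STORE, MUL (2 ops)
  Iteration 2: STORE, MUL (2 ops)
  Iteration 3: STORE, MUL (2 ops)
  Iteration 4: STORE, MUL (2 ops)
  Iteration 5: STORE, MUL (2 ops)
  Iteration 6: STORE, MUL (2 ops)
Total: 6 iterations * 2 ops/iter = 12 operations

12


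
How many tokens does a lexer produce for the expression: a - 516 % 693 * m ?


Scanning 'a - 516 % 693 * m'
Token 1: 'a' -> identifier
Token 2: '-' -> operator
Token 3: '516' -> integer_literal
Token 4: '%' -> operator
Token 5: '693' -> integer_literal
Token 6: '*' -> operator
Token 7: 'm' -> identifier
Total tokens: 7

7


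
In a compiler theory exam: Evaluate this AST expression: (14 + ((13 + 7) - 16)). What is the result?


Expression: (14 + ((13 + 7) - 16))
Evaluating step by step:
  13 + 7 = 20
  20 - 16 = 4
  14 + 4 = 18
Result: 18

18


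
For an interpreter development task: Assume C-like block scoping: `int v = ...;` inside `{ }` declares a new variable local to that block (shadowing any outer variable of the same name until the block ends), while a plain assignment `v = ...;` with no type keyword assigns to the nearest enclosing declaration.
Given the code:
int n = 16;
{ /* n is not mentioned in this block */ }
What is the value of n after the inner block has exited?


Analyzing scoping rules:
Outer scope: declares n = 16
Inner block: n is neither redeclared nor assigned -> unchanged
After the block -> 16
Result: 16

16


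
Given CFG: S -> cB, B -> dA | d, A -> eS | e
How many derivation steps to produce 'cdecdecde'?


Grammar: S -> cB, B -> dA | d, A -> eS | e
Deriving 'cdecdecde':
Step 1: S -> cB => cB
Step 2: B -> dA => cdA
Step 3: A -> eS => cdeS
Step 4: S -> cB => cdecB
Step 5: B -> dA => cdecdA
Step 6: A -> eS => cdecdeS
Step 7: S -> cB => cdecdecB
Step 8: B -> dA => cdecdecdA
Step 9: A -> e => cdecdecde
Total derivation steps: 9

9


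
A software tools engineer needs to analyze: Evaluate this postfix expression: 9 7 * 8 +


Processing tokens left to right:
Push 9, Push 7
Pop 9 and 7, compute 9 * 7 = 63, push 63
Push 8
Pop 63 and 8, compute 63 + 8 = 71, push 71
Stack result: 71

71


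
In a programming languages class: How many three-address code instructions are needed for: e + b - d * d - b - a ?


Expression: e + b - d * d - b - a
Generating three-address code (respecting * over +/- precedence):
  Instruction 1: t1 = d * d
  Instruction 2: t2 = e + b
  Instruction 3: t3 = t2 - t1
  Instruction 4: t4 = t3 - b
  Instruction 5: t5 = t4 - a
Total instructions: 5

5


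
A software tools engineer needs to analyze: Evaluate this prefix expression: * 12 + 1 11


Parsing prefix expression: * 12 + 1 11
Step 1: Innermost operation '+ 1 11'
  1 + 11 = 12
Step 2: Outer operation '* 12 [12]'
  12 * 12 = 144

144


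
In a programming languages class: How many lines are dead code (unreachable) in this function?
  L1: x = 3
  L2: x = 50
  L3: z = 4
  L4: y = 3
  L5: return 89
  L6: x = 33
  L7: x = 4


Analyzing control flow:
  L1: reachable (before return)
  L2: reachable (before return)
  L3: reachable (before return)
  L4: reachable (before return)
  L5: reachable (return statement)
  L6: DEAD (after return at L5)
  L7: DEAD (after return at L5)
Return at L5, total lines = 7
Dead lines: L6 through L7
Count: 2

2


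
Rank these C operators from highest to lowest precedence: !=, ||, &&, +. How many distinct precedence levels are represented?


Looking up precedence for each operator:
  != -> precedence 3
  || -> precedence 1
  && -> precedence 2
  + -> precedence 5
Sorted highest to lowest: +, !=, &&, ||
Distinct precedence values: [5, 3, 2, 1]
Number of distinct levels: 4

4


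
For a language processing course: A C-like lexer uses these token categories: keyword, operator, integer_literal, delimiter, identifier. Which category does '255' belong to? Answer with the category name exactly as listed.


Token: '255'
Checking categories:
  identifier: no
  integer_literal: YES
  operator: no
  keyword: no
  delimiter: no
Category: integer_literal

integer_literal


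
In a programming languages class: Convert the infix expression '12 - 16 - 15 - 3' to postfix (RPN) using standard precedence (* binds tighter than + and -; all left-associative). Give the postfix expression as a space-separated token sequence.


Applying the shunting-yard algorithm:
  Operand 12 -> output
  Push '-' onto operator stack -> op-stack: [-]
  Operand 16 -> output
  See '-' (prec 1); top '-' (prec 1) >= it -> pop '-' to output
  Push '-' onto operator stack -> op-stack: [-]
  Operand 15 -> output
  See '-' (prec 1); top '-' (prec 1) >= it -> pop '-' to output
  Push '-' onto operator stack -> op-stack: [-]
  Operand 3 -> output
  End of input: pop '-' to output
Postfix result: 12 16 - 15 - 3 -

12 16 - 15 - 3 -


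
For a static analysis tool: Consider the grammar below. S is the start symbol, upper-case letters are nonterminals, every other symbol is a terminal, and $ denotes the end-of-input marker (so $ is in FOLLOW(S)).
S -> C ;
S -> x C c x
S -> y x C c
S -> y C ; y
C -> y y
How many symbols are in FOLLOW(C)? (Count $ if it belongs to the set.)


S is the start symbol and does not occur in any rule body, so FOLLOW(S) = {$}.
Examining every occurrence of C in a rule body:
  S -> C ; : C is followed by terminal ';' -> add ';'
  S -> x C c x : C is followed by terminal 'c' -> add 'c'
  S -> y x C c : C is followed by terminal 'c' -> add 'c' (already in the set)
  S -> y C ; y : C is followed by terminal ';' -> add ';' (already in the set)
  C -> y y : C does not occur in the body -> contributes nothing
FOLLOW(C) = {;, c}
Count: 2

2


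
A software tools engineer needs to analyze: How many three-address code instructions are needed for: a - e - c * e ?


Expression: a - e - c * e
Generating three-address code (respecting * over +/- precedence):
  Instruction 1: t1 = c * e
  Instruction 2: t2 = a - e
  Instruction 3: t3 = t2 - t1
Total instructions: 3

3


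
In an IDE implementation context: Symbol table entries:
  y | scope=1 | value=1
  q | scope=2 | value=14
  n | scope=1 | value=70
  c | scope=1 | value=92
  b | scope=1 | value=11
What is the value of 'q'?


Searching symbol table for 'q':
  y | scope=1 | value=1
  q | scope=2 | value=14 <- MATCH
  n | scope=1 | value=70
  c | scope=1 | value=92
  b | scope=1 | value=11
Found 'q' at scope 2 with value 14

14


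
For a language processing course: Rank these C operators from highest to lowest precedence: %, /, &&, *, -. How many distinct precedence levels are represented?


Looking up precedence for each operator:
  % -> precedence 6
  / -> precedence 6
  && -> precedence 2
  * -> precedence 6
  - -> precedence 5
Sorted highest to lowest: %, /, *, -, &&
Distinct precedence values: [6, 5, 2]
Number of distinct levels: 3

3


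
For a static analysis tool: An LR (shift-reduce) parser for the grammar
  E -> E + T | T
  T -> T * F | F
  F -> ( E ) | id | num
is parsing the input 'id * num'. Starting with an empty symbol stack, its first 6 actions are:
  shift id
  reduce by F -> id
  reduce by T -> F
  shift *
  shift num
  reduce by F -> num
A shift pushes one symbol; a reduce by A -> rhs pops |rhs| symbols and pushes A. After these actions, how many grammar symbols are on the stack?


Tracking the symbol stack through each action:
  Action 1: shift 'id' : push -> stack = [id] (size 1)
  Action 2: reduce by F -> id : pop 1, push F -> stack = [F] (size 1)
  Action 3: reduce by T -> F : pop 1, push T -> stack = [T] (size 1)
  Action 4: shift '*' : push -> stack = [T, *] (size 2)
  Action 5: shift 'num' : push -> stack = [T, *, num] (size 3)
  Action 6: reduce by F -> num : pop 1, push F -> stack = [T, *, F] (size 3)
Final stack size: 3

3


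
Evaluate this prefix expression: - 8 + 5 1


Parsing prefix expression: - 8 + 5 1
Step 1: Innermost operation '+ 5 1'
  5 + 1 = 6
Step 2: Outer operation '- 8 [6]'
  8 - 6 = 2

2


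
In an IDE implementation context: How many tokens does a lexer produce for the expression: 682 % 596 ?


Scanning '682 % 596'
Token 1: '682' -> integer_literal
Token 2: '%' -> operator
Token 3: '596' -> integer_literal
Total tokens: 3

3


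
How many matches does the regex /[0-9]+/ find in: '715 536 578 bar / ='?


Pattern: /[0-9]+/ (int literals)
Input: '715 536 578 bar / ='
Scanning for matches:
  Match 1: '715'
  Match 2: '536'
  Match 3: '578'
Total matches: 3

3


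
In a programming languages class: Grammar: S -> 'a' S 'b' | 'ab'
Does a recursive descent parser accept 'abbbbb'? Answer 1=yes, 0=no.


Grammar accepts strings of the form a^n b^n (n >= 1)
Word: 'abbbbb'
Counting: 1 a's and 5 b's
Check: 1 == 5? No
Mismatch: a-count != b-count
Rejected

0


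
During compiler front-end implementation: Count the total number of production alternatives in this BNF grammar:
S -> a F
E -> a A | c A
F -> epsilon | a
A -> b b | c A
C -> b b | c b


Counting alternatives per rule:
  S: 1 alternative(s)
  E: 2 alternative(s)
  F: 2 alternative(s)
  A: 2 alternative(s)
  C: 2 alternative(s)
Sum: 1 + 2 + 2 + 2 + 2 = 9

9


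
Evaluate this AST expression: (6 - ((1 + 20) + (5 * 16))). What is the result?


Expression: (6 - ((1 + 20) + (5 * 16)))
Evaluating step by step:
  1 + 20 = 21
  5 * 16 = 80
  21 + 80 = 101
  6 - 101 = -95
Result: -95

-95


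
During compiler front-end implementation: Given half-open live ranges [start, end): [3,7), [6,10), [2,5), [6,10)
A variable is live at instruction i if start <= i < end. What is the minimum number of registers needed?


Live ranges:
  Var0: [3, 7)
  Var1: [6, 10)
  Var2: [2, 5)
  Var3: [6, 10)
Sweep-line events (position, delta, active):
  pos=2 start -> active=1
  pos=3 start -> active=2
  pos=5 end -> active=1
  pos=6 start -> active=2
  pos=6 start -> active=3
  pos=7 end -> active=2
  pos=10 end -> active=1
  pos=10 end -> active=0
Maximum simultaneous active: 3
Minimum registers needed: 3

3
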